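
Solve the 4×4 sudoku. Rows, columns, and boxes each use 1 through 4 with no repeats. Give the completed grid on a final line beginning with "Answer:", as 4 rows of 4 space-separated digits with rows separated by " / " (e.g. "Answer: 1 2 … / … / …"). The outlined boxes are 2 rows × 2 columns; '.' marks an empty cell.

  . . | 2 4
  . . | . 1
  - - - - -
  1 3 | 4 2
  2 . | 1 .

Step 1. [r2c1∈{3,4}] in col 1, 4 fits only at r2c1 ⇒ r2c1=4.
Step 2. [r4c2∈{4}] only 4 remains possible at r4c2 ⇒ r4c2=4.
Step 3. [r2c2∈{2}] only 2 remains possible at r2c2, so r2c2=2.
Step 4. [r1c1∈{3}] r1c1 has the single candidate 3 ⇒ r1c1=3.
Step 5. [r2c3∈{3}] r2c3 has the single candidate 3, so r2c3=3.
Step 6. [r4c4∈{3}] nothing but 3 survives at r4c4 ⇒ r4c4=3.
Step 7. [r1c2∈{1}] nothing but 1 survives at r1c2. So r1c2=1.

Answer: 3 1 2 4 / 4 2 3 1 / 1 3 4 2 / 2 4 1 3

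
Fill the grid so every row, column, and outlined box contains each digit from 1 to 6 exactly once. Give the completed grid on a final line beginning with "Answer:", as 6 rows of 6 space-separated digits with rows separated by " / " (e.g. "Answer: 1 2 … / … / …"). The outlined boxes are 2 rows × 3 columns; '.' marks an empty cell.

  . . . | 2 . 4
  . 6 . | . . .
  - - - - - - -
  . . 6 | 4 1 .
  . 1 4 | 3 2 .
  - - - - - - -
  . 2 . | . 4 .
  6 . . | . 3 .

Step 1. [r4c1∈{5}] r4c1 has the single candidate 5, so r4c1=5.
Step 2. [r2c6∈{1,3,5}] r2c6 is the only open cell in col 6 admitting 3 ⇒ r2c6=3.
Step 3. [r2c4∈{1,5}] across box 2, 1 lands solely at r2c4, so r2c4=1.
Step 4. [r6c4∈{5}] r6c4 has the single candidate 5, so r6c4=5.
Step 5. [r1c2∈{3,5}] r1c2 is the only open cell in col 2 admitting 5 ⇒ r1c2=5.
Step 6. [r6c3∈{1}] only 1 remains possible at r6c3. So r6c3=1.
Step 7. [r5c1∈{3}] nothing but 3 survives at r5c1 ⇒ r5c1=3.
Step 8. [r5c4∈{6}] nothing but 6 survives at r5c4 ⇒ r5c4=6.
Step 9. [r3c1∈{2}] r3c1's peers cover all but 2 ⇒ r3c1=2.
Step 10. [r3c6∈{5}] nothing but 5 survives at r3c6 ⇒ r3c6=5.
Step 11. [r3c2∈{3}] r3c2's peers cover all but 3 ⇒ r3c2=3.
Step 12. [r2c3∈{2}] only 2 remains possible at r2c3 ⇒ r2c3=2.
Step 13. [r5c6∈{1}] r5c6's peers cover all but 1, so r5c6=1.
Step 14. [r2c1∈{4}] r2c1 has the single candidate 4 ⇒ r2c1=4.
Step 15. [r5c3∈{5}] r5c3's peers cover all but 5 ⇒ r5c3=5.
Step 16. [r1c1∈{1}] r1c1's peers cover all but 1. So r1c1=1.
Step 17. [r1c3∈{3}] r1c3's peers cover all but 3 ⇒ r1c3=3.
Step 18. [r6c6∈{2}] nothing but 2 survives at r6c6. So r6c6=2.
Step 19. [r6c2∈{4}] nothing but 4 survives at r6c2, so r6c2=4.
Step 20. [r4c6∈{6}] only 6 remains possible at r4c6, so r4c6=6.
Step 21. [r1c5∈{6}] nothing but 6 survives at r1c5 ⇒ r1c5=6.
Step 22. [r2c5∈{5}] r2c5 has the single candidate 5. So r2c5=5.

Answer: 1 5 3 2 6 4 / 4 6 2 1 5 3 / 2 3 6 4 1 5 / 5 1 4 3 2 6 / 3 2 5 6 4 1 / 6 4 1 5 3 2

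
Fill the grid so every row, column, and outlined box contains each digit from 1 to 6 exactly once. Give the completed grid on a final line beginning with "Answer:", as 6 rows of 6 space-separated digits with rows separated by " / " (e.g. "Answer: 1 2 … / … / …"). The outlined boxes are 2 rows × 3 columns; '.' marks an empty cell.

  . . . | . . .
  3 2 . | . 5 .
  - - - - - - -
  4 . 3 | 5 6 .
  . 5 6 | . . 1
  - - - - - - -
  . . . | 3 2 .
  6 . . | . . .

Step 1. [r1c2∈{1,4,6}] r1c2 is the only open cell in col 2 admitting 6, so r1c2=6.
Step 2. [r1c6∈{2,3,4}] in col 6, 3 fits only at r1c6. So r1c6=3.
Step 3. [r5c6∈{4,5,6}] in row 5, 6 fits only at r5c6 ⇒ r5c6=6.
Step 4. [r2c6∈{4}] r2c6 is down to just 4 ⇒ r2c6=4.
Step 5. [r2c3∈{1}] only 1 remains possible at r2c3, so r2c3=1.
Step 6. [r1c3∈{4,5}] row 1 places 4 nowhere but r1c3. So r1c3=4.
Step 7. [r5c1∈{1,5}] across col 1, 1 lands solely at r5c1, so r5c1=1.
Step 8. [r1c4∈{1,2}] row 1 places 2 nowhere but r1c4. So r1c4=2.
Step 9. [r4c4∈{4}] nothing but 4 survives at r4c4 ⇒ r4c4=4.
Step 10. [r6c5∈{1,4}] r6c5 is the only open cell in col 5 admitting 4 ⇒ r6c5=4.
Step 11. [r6c6∈{5}] r6c6 is down to just 5 ⇒ r6c6=5.
Step 12. [r3c6∈{2}] r3c6 has the single candidate 2. So r3c6=2.
Step 13. [r5c2∈{4}] r5c2's peers cover all but 4. So r5c2=4.
Step 14. [r6c4∈{1}] nothing but 1 survives at r6c4, so r6c4=1.
Step 15. [r1c5∈{1}] r1c5 is down to just 1 ⇒ r1c5=1.
Step 16. [r5c3∈{5}] r5c3's peers cover all but 5. So r5c3=5.
Step 17. [r1c1∈{5}] r1c1 is down to just 5. So r1c1=5.
Step 18. [r6c3∈{2}] nothing but 2 survives at r6c3. So r6c3=2.
Step 19. [r3c2∈{1}] r3c2's peers cover all but 1, so r3c2=1.
Step 20. [r6c2∈{3}] r6c2 is down to just 3, so r6c2=3.
Step 21. [r4c5∈{3}] r4c5 is down to just 3 ⇒ r4c5=3.
Step 22. [r4c1∈{2}] r4c1 has the single candidate 2, so r4c1=2.
Step 23. [r2c4∈{6}] r2c4's peers cover all but 6, so r2c4=6.

Answer: 5 6 4 2 1 3 / 3 2 1 6 5 4 / 4 1 3 5 6 2 / 2 5 6 4 3 1 / 1 4 5 3 2 6 / 6 3 2 1 4 5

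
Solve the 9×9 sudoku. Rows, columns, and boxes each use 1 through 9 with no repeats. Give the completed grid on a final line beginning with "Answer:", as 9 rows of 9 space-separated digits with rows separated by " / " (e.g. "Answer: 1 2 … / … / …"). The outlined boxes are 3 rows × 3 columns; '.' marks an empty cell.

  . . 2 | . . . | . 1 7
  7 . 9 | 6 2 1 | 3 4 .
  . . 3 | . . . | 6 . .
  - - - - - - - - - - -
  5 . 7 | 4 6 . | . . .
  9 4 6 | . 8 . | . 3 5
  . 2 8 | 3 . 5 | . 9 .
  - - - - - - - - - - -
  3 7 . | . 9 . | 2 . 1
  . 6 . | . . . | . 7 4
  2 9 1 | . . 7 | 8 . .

Step 1. [r9c4∈{5}] only 5 remains possible at r9c4, so r9c4=5.
Step 2. [r7c4∈{8}] r7c4 is down to just 8, so r7c4=8.
Step 3. [r3c9∈{2,8,9}] r3c9 is the only open cell in col 9 admitting 9 ⇒ r3c9=9.
Step 4. [r6c1∈{1}] nothing but 1 survives at r6c1 ⇒ r6c1=1.
Step 5. [r1c7∈{5}] only 5 remains possible at r1c7. So r1c7=5.
Step 6. [r1c2∈{8}] r1c2 is down to just 8, so r1c2=8.
Step 7. [r9c5∈{3,4}] row 9 places 4 nowhere but r9c5 ⇒ r9c5=4.
Step 8. [r5c4∈{1,2,7}] 1 has one home in box 5: r5c4. So r5c4=1.
Step 9. [r4c9∈{2,8}] 2 has one home in col 9: r4c9. So r4c9=2.
Step 10. [r3c5∈{5,7}] 5 has one home in col 5: r3c5, so r3c5=5.
Step 11. [r7c8∈{5,6}] col 8 places 5 nowhere but r7c8 ⇒ r7c8=5.
Step 12. [r3c1∈{4}] r3c1 has the single candidate 4 ⇒ r3c1=4.
Step 13. [r1c5∈{3}] r1c5's peers cover all but 3. So r1c5=3.
Step 14. [r5c6∈{2}] nothing but 2 survives at r5c6 ⇒ r5c6=2.
Step 15. [r9c9∈{3,6}] 3 has one home in row 9: r9c9, so r9c9=3.
Step 16. [r2c9∈{8}] r2c9 has the single candidate 8, so r2c9=8.
Step 17. [r6c5∈{7}] r6c5 has the single candidate 7 ⇒ r6c5=7.
Step 18. [r4c6∈{9}] nothing but 9 survives at r4c6, so r4c6=9.
Step 19. [r2c2∈{5}] only 5 remains possible at r2c2. So r2c2=5.
Step 20. [r1c4∈{9}] nothing but 9 survives at r1c4. So r1c4=9.
Step 21. [r5c7∈{7}] r5c7 is down to just 7, so r5c7=7.
Step 22. [r6c9∈{6}] only 6 remains possible at r6c9 ⇒ r6c9=6.
Step 23. [r8c4∈{2}] nothing but 2 survives at r8c4 ⇒ r8c4=2.
Step 24. [r8c6∈{3}] only 3 remains possible at r8c6, so r8c6=3.
Step 25. [r3c6∈{8}] r3c6's peers cover all but 8 ⇒ r3c6=8.
Step 26. [r7c6∈{6}] nothing but 6 survives at r7c6, so r7c6=6.
Step 27. [r6c7∈{4}] nothing but 4 survives at r6c7 ⇒ r6c7=4.
Step 28. [r1c1∈{6}] r1c1 is down to just 6. So r1c1=6.
Step 29. [r8c1∈{8}] r8c1's peers cover all but 8 ⇒ r8c1=8.
Step 30. [r9c8∈{6}] nothing but 6 survives at r9c8 ⇒ r9c8=6.
Step 31. [r7c3∈{4}] nothing but 4 survives at r7c3 ⇒ r7c3=4.
Step 32. [r8c5∈{1}] r8c5 has the single candidate 1. So r8c5=1.
Step 33. [r4c8∈{8}] r4c8 has the single candidate 8, so r4c8=8.
Step 34. [r3c8∈{2}] r3c8's peers cover all but 2 ⇒ r3c8=2.
Step 35. [r3c2∈{1}] r3c2 has the single candidate 1 ⇒ r3c2=1.
Step 36. [r8c3∈{5}] r8c3 has the single candidate 5 ⇒ r8c3=5.
Step 37. [r1c6∈{4}] only 4 remains possible at r1c6, so r1c6=4.
Step 38. [r8c7∈{9}] r8c7 has the single candidate 9 ⇒ r8c7=9.
Step 39. [r3c4∈{7}] r3c4's peers cover all but 7. So r3c4=7.
Step 40. [r4c7∈{1}] nothing but 1 survives at r4c7 ⇒ r4c7=1.
Step 41. [r4c2∈{3}] r4c2's peers cover all but 3, so r4c2=3.

Answer: 6 8 2 9 3 4 5 1 7 / 7 5 9 6 2 1 3 4 8 / 4 1 3 7 5 8 6 2 9 / 5 3 7 4 6 9 1 8 2 / 9 4 6 1 8 2 7 3 5 / 1 2 8 3 7 5 4 9 6 / 3 7 4 8 9 6 2 5 1 / 8 6 5 2 1 3 9 7 4 / 2 9 1 5 4 7 8 6 3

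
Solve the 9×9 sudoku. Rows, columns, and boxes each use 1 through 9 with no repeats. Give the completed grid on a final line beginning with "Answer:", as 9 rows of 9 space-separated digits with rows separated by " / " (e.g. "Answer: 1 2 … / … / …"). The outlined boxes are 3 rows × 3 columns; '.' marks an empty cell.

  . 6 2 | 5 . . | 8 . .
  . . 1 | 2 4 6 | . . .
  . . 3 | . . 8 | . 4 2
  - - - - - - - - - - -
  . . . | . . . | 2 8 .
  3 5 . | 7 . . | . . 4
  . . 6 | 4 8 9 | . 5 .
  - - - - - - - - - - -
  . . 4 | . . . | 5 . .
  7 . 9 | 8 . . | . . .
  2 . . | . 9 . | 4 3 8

Step 1. [r9c2∈{1}] only 1 remains possible at r9c2, so r9c2=1.
Step 2. [r7c1∈{6,8}] 6 has one home in col 1: r7c1, so r7c1=6.
Step 3. [r3c7∈{1,6,7,9}] 6 has one home in row 3: r3c7. So r3c7=6.
Step 4. [r8c7∈{1}] nothing but 1 survives at r8c7. So r8c7=1.
Step 5. [r9c6∈{5,7}] 7 has one home in row 9: r9c6, so r9c6=7.
Step 6. [r2c9∈{3,5,7,9}] r2c9 is the only open cell in col 9 admitting 5, so r2c9=5.
Step 7. [r2c7∈{3,7,9}] across row 2, 3 lands solely at r2c7. So r2c7=3.
Step 8. [r8c9∈{6}] nothing but 6 survives at r8c9, so r8c9=6.
Step 9. [r8c6∈{2,3,4,5}] r8c6 is the only open cell in row 8 admitting 4. So r8c6=4.
Step 10. [r4c3∈{7}] nothing but 7 survives at r4c3 ⇒ r4c3=7.
Step 11. [r4c6∈{1,3,5}] r4c6 is the only open cell in col 6 admitting 5. So r4c6=5.
Step 12. [r6c9∈{1,3,7}] r6c9 is the only open cell in row 6 admitting 3, so r6c9=3.
Step 13. [r3c4∈{1,9}] r3c4 is the only open cell in col 4 admitting 9, so r3c4=9.
Step 14. [r3c5∈{1,7}] in row 3, 1 fits only at r3c5, so r3c5=1.
Step 15. [r5c8∈{1,6,9}] col 8 places 6 nowhere but r5c8, so r5c8=6.
Step 16. [r4c9∈{1,9}] box 6 places 1 nowhere but r4c9, so r4c9=1.
Step 17. [r5c5∈{2}] r5c5 is down to just 2, so r5c5=2.
Step 18. [r7c5∈{3}] nothing but 3 survives at r7c5, so r7c5=3.
Step 19. [r2c1∈{8,9}] 8 has one home in col 1: r2c1. So r2c1=8.
Step 20. [r4c2∈{4,9}] 4 has one home in col 2: r4c2 ⇒ r4c2=4.
Step 21. [r2c2∈{7,9}] across col 2, 9 lands solely at r2c2. So r2c2=9.
Step 22. [r2c8∈{7}] r2c8's peers cover all but 7 ⇒ r2c8=7.
Step 23. [r7c6∈{1,2}] across col 6, 2 lands solely at r7c6. So r7c6=2.
Step 24. [r1c9∈{9}] r1c9 has the single candidate 9. So r1c9=9.
Step 25. [r4c5∈{6}] r4c5 is down to just 6 ⇒ r4c5=6.
Step 26. [r9c3∈{5}] r9c3 has the single candidate 5, so r9c3=5.
Step 27. [r5c7∈{9}] nothing but 9 survives at r5c7, so r5c7=9.
Step 28. [r4c4∈{3}] only 3 remains possible at r4c4. So r4c4=3.
Step 29. [r6c2∈{2}] r6c2's peers cover all but 2, so r6c2=2.
Step 30. [r1c5∈{7}] only 7 remains possible at r1c5 ⇒ r1c5=7.
Step 31. [r7c9∈{7}] r7c9 has the single candidate 7 ⇒ r7c9=7.
Step 32. [r7c2∈{8}] r7c2's peers cover all but 8 ⇒ r7c2=8.
Step 33. [r1c1∈{4}] nothing but 4 survives at r1c1 ⇒ r1c1=4.
Step 34. [r1c6∈{3}] r1c6's peers cover all but 3 ⇒ r1c6=3.
Step 35. [r3c2∈{7}] only 7 remains possible at r3c2, so r3c2=7.
Step 36. [r8c5∈{5}] r8c5 is down to just 5 ⇒ r8c5=5.
Step 37. [r9c4∈{6}] nothing but 6 survives at r9c4, so r9c4=6.
Step 38. [r4c1∈{9}] r4c1 has the single candidate 9. So r4c1=9.
Step 39. [r8c2∈{3}] r8c2 has the single candidate 3. So r8c2=3.
Step 40. [r6c1∈{1}] only 1 remains possible at r6c1, so r6c1=1.
Step 41. [r1c8∈{1}] r1c8 is down to just 1 ⇒ r1c8=1.
Step 42. [r5c3∈{8}] r5c3 is down to just 8, so r5c3=8.
Step 43. [r5c6∈{1}] r5c6 has the single candidate 1. So r5c6=1.
Step 44. [r6c7∈{7}] only 7 remains possible at r6c7 ⇒ r6c7=7.
Step 45. [r7c8∈{9}] nothing but 9 survives at r7c8, so r7c8=9.
Step 46. [r8c8∈{2}] r8c8 has the single candidate 2. So r8c8=2.
Step 47. [r7c4∈{1}] r7c4's peers cover all but 1, so r7c4=1.
Step 48. [r3c1∈{5}] r3c1 is down to just 5 ⇒ r3c1=5.

Answer: 4 6 2 5 7 3 8 1 9 / 8 9 1 2 4 6 3 7 5 / 5 7 3 9 1 8 6 4 2 / 9 4 7 3 6 5 2 8 1 / 3 5 8 7 2 1 9 6 4 / 1 2 6 4 8 9 7 5 3 / 6 8 4 1 3 2 5 9 7 / 7 3 9 8 5 4 1 2 6 / 2 1 5 6 9 7 4 3 8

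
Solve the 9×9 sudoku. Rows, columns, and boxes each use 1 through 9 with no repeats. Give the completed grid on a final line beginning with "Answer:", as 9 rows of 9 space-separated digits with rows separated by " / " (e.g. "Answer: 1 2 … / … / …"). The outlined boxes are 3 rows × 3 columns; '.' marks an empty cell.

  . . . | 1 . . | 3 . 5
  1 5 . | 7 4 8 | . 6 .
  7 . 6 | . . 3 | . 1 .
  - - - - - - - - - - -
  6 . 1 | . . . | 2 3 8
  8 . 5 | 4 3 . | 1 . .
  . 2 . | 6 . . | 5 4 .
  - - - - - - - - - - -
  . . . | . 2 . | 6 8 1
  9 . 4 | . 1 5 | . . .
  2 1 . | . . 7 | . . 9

Step 1. [r4c6∈{9}] only 9 remains possible at r4c6 ⇒ r4c6=9.
Step 2. [r6c3∈{3,7,9}] 9 has one home in row 6: r6c3, so r6c3=9.
Step 3. [r5c2∈{7}] r5c2's peers cover all but 7. So r5c2=7.
Step 4. [r7c2∈{3}] nothing but 3 survives at r7c2 ⇒ r7c2=3.
Step 5. [r2c9∈{2}] r2c9 has the single candidate 2, so r2c9=2.
Step 6. [r9c3∈{8}] nothing but 8 survives at r9c3, so r9c3=8.
Step 7. [r3c4∈{2,5,9}] r3c4 is the only open cell in row 3 admitting 2 ⇒ r3c4=2.
Step 8. [r3c7∈{4,8,9}] r3c7 is the only open cell in col 7 admitting 8, so r3c7=8.
Step 9. [r1c2∈{4,8,9}] across row 1, 8 lands solely at r1c2. So r1c2=8.
Step 10. [r8c7∈{7}] nothing but 7 survives at r8c7 ⇒ r8c7=7.
Step 11. [r4c5∈{5,7}] 7 has one home in row 4: r4c5. So r4c5=7.
Step 12. [r3c2∈{4,9}] col 2 places 9 nowhere but r3c2 ⇒ r3c2=9.
Step 13. [r1c5∈{6,9}] r1c5 is the only open cell in col 5 admitting 9. So r1c5=9.
Step 14. [r8c4∈{3,8}] row 8 places 8 nowhere but r8c4. So r8c4=8.
Step 15. [r1c6∈{6}] only 6 remains possible at r1c6, so r1c6=6.
Step 16. [r7c1∈{5}] only 5 remains possible at r7c1. So r7c1=5.
Step 17. [r9c8∈{5}] nothing but 5 survives at r9c8, so r9c8=5.
Step 18. [r9c7∈{4}] r9c7 has the single candidate 4. So r9c7=4.
Step 19. [r7c6∈{4}] r7c6 has the single candidate 4 ⇒ r7c6=4.
Step 20. [r1c1∈{4}] r1c1's peers cover all but 4, so r1c1=4.
Step 21. [r2c7∈{9}] only 9 remains possible at r2c7, so r2c7=9.
Step 22. [r5c9∈{6}] r5c9 is down to just 6 ⇒ r5c9=6.
Step 23. [r1c3∈{2}] nothing but 2 survives at r1c3 ⇒ r1c3=2.
Step 24. [r5c8∈{9}] r5c8's peers cover all but 9, so r5c8=9.
Step 25. [r5c6∈{2}] nothing but 2 survives at r5c6. So r5c6=2.
Step 26. [r1c8∈{7}] nothing but 7 survives at r1c8, so r1c8=7.
Step 27. [r9c4∈{3}] r9c4 has the single candidate 3 ⇒ r9c4=3.
Step 28. [r7c4∈{9}] r7c4's peers cover all but 9, so r7c4=9.
Step 29. [r7c3∈{7}] r7c3 has the single candidate 7. So r7c3=7.
Step 30. [r6c6∈{1}] nothing but 1 survives at r6c6. So r6c6=1.
Step 31. [r3c5∈{5}] nothing but 5 survives at r3c5. So r3c5=5.
Step 32. [r6c1∈{3}] r6c1 is down to just 3. So r6c1=3.
Step 33. [r9c5∈{6}] r9c5 is down to just 6 ⇒ r9c5=6.
Step 34. [r3c9∈{4}] nothing but 4 survives at r3c9, so r3c9=4.
Step 35. [r2c3∈{3}] r2c3's peers cover all but 3, so r2c3=3.
Step 36. [r4c4∈{5}] r4c4's peers cover all but 5. So r4c4=5.
Step 37. [r8c2∈{6}] nothing but 6 survives at r8c2 ⇒ r8c2=6.
Step 38. [r6c9∈{7}] r6c9's peers cover all but 7, so r6c9=7.
Step 39. [r6c5∈{8}] r6c5 has the single candidate 8 ⇒ r6c5=8.
Step 40. [r8c8∈{2}] only 2 remains possible at r8c8. So r8c8=2.
Step 41. [r8c9∈{3}] nothing but 3 survives at r8c9 ⇒ r8c9=3.
Step 42. [r4c2∈{4}] nothing but 4 survives at r4c2, so r4c2=4.

Answer: 4 8 2 1 9 6 3 7 5 / 1 5 3 7 4 8 9 6 2 / 7 9 6 2 5 3 8 1 4 / 6 4 1 5 7 9 2 3 8 / 8 7 5 4 3 2 1 9 6 / 3 2 9 6 8 1 5 4 7 / 5 3 7 9 2 4 6 8 1 / 9 6 4 8 1 5 7 2 3 / 2 1 8 3 6 7 4 5 9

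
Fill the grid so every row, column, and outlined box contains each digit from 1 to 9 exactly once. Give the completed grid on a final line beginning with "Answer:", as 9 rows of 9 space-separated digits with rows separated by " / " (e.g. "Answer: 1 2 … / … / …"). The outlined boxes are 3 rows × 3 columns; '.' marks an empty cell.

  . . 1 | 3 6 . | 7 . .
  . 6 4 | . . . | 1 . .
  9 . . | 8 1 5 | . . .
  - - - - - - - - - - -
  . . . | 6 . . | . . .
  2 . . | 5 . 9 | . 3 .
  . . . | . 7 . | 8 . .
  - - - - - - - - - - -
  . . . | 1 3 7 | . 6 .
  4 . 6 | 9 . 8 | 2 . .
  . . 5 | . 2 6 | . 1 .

Step 1. [r7c1∈{8}] r7c1 is down to just 8, so r7c1=8.
Step 2. [r1c2∈{2,5,8}] 8 has one home in box 1: r1c2 ⇒ r1c2=8.
Step 3. [r2c6∈{2}] r2c6 is down to just 2 ⇒ r2c6=2.
Step 4. [r1c1∈{5}] r1c1 is down to just 5, so r1c1=5.
Step 5. [r9c9∈{3,4,7,8,9}] r9c9 is the only open cell in row 9 admitting 8. So r9c9=8.
Step 6. [r8c2∈{1,3,7}] r8c2 is the only open cell in row 8 admitting 1, so r8c2=1.
Step 7. [r8c9∈{3,5,7}] r8c9 is the only open cell in row 8 admitting 3 ⇒ r8c9=3.
Step 8. [r2c1∈{3,7}] 3 has one home in row 2: r2c1 ⇒ r2c1=3.
Step 9. [r5c9∈{1,4,6,7}] r5c9 is the only open cell in row 5 admitting 1 ⇒ r5c9=1.
Step 10. [r4c9∈{2,4,5,7,9}] in col 9, 7 fits only at r4c9. So r4c9=7.
Step 11. [r4c8∈{2,4,5,9}] r4c8 is the only open cell in row 4 admitting 2 ⇒ r4c8=2.
Step 12. [r3c8∈{4}] r3c8's peers cover all but 4, so r3c8=4.
Step 13. [r1c8∈{9}] only 9 remains possible at r1c8, so r1c8=9.
Step 14. [r6c8∈{5}] only 5 remains possible at r6c8, so r6c8=5.
Step 15. [r9c2∈{3,7,9}] in row 9, 3 fits only at r9c2. So r9c2=3.
Step 16. [r9c7∈{4,9}] across row 9, 9 lands solely at r9c7 ⇒ r9c7=9.
Step 17. [r4c7∈{4}] r4c7 has the single candidate 4 ⇒ r4c7=4.
Step 18. [r5c5∈{4,8}] r5c5 is the only open cell in col 5 admitting 4. So r5c5=4.
Step 19. [r6c9∈{6,9}] col 9 places 9 nowhere but r6c9. So r6c9=9.
Step 20. [r5c3∈{7,8}] in row 5, 8 fits only at r5c3. So r5c3=8.
Step 21. [r3c3∈{2,7}] in col 3, 7 fits only at r3c3. So r3c3=7.
Step 22. [r6c3∈{3}] r6c3 is down to just 3, so r6c3=3.
Step 23. [r7c3∈{2,9}] across col 3, 2 lands solely at r7c3 ⇒ r7c3=2.
Step 24. [r6c6∈{1}] r6c6 is down to just 1, so r6c6=1.
Step 25. [r3c9∈{2,6}] across col 9, 6 lands solely at r3c9, so r3c9=6.
Step 26. [r2c9∈{5}] r2c9's peers cover all but 5, so r2c9=5.
Step 27. [r4c2∈{5,9}] 5 has one home in row 4: r4c2. So r4c2=5.
Step 28. [r1c9∈{2}] r1c9 is down to just 2. So r1c9=2.
Step 29. [r9c4∈{4}] r9c4 is down to just 4, so r9c4=4.
Step 30. [r3c2∈{2}] r3c2 has the single candidate 2. So r3c2=2.
Step 31. [r6c2∈{4}] r6c2's peers cover all but 4 ⇒ r6c2=4.
Step 32. [r5c7∈{6}] r5c7 has the single candidate 6, so r5c7=6.
Step 33. [r8c8∈{7}] only 7 remains possible at r8c8. So r8c8=7.
Step 34. [r4c1∈{1}] nothing but 1 survives at r4c1 ⇒ r4c1=1.
Step 35. [r2c8∈{8}] r2c8 has the single candidate 8 ⇒ r2c8=8.
Step 36. [r2c5∈{9}] r2c5 has the single candidate 9 ⇒ r2c5=9.
Step 37. [r7c9∈{4}] r7c9 is down to just 4, so r7c9=4.
Step 38. [r7c2∈{9}] r7c2's peers cover all but 9. So r7c2=9.
Step 39. [r4c5∈{8}] r4c5's peers cover all but 8, so r4c5=8.
Step 40. [r8c5∈{5}] only 5 remains possible at r8c5. So r8c5=5.
Step 41. [r6c1∈{6}] only 6 remains possible at r6c1 ⇒ r6c1=6.
Step 42. [r7c7∈{5}] r7c7 is down to just 5, so r7c7=5.
Step 43. [r9c1∈{7}] nothing but 7 survives at r9c1 ⇒ r9c1=7.
Step 44. [r4c6∈{3}] r4c6 has the single candidate 3. So r4c6=3.
Step 45. [r6c4∈{2}] r6c4 has the single candidate 2, so r6c4=2.
Step 46. [r5c2∈{7}] r5c2 is down to just 7. So r5c2=7.
Step 47. [r3c7∈{3}] r3c7 has the single candidate 3, so r3c7=3.
Step 48. [r2c4∈{7}] r2c4 has the single candidate 7. So r2c4=7.
Step 49. [r4c3∈{9}] r4c3's peers cover all but 9 ⇒ r4c3=9.
Step 50. [r1c6∈{4}] r1c6 is down to just 4 ⇒ r1c6=4.

Answer: 5 8 1 3 6 4 7 9 2 / 3 6 4 7 9 2 1 8 5 / 9 2 7 8 1 5 3 4 6 / 1 5 9 6 8 3 4 2 7 / 2 7 8 5 4 9 6 3 1 / 6 4 3 2 7 1 8 5 9 / 8 9 2 1 3 7 5 6 4 / 4 1 6 9 5 8 2 7 3 / 7 3 5 4 2 6 9 1 8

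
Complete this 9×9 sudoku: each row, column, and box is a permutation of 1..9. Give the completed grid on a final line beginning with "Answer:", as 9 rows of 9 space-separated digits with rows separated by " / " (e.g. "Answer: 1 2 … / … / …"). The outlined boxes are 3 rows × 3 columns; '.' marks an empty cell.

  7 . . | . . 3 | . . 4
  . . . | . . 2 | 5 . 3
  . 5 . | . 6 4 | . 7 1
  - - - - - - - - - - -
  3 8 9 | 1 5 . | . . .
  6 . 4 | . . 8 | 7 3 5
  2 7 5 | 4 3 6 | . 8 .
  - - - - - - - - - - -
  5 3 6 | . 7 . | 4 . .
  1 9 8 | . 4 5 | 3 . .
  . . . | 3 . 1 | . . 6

Step 1. [r8c8∈{2}] r8c8 has the single candidate 2. So r8c8=2.
Step 2. [r2c3∈{1}] only 1 remains possible at r2c3 ⇒ r2c3=1.
Step 3. [r7c4∈{2,8,9}] in row 7, 2 fits only at r7c4 ⇒ r7c4=2.
Step 4. [r1c3∈{2}] r1c3's peers cover all but 2 ⇒ r1c3=2.
Step 5. [r9c5∈{8,9}] in box 8, 8 fits only at r9c5. So r9c5=8.
Step 6. [r2c5∈{9}] r2c5 has the single candidate 9, so r2c5=9.
Step 7. [r9c7∈{9}] r9c7's peers cover all but 9, so r9c7=9.
Step 8. [r3c4∈{8}] r3c4 is down to just 8, so r3c4=8.
Step 9. [r2c8∈{6}] r2c8 is down to just 6. So r2c8=6.
Step 10. [r9c1∈{4}] only 4 remains possible at r9c1, so r9c1=4.
Step 11. [r4c7∈{2,6}] 6 has one home in row 4: r4c7 ⇒ r4c7=6.
Step 12. [r4c6∈{7}] r4c6 has the single candidate 7 ⇒ r4c6=7.
Step 13. [r7c9∈{8}] r7c9's peers cover all but 8, so r7c9=8.
Step 14. [r5c2∈{1}] only 1 remains possible at r5c2, so r5c2=1.
Step 15. [r8c4∈{6}] r8c4 has the single candidate 6. So r8c4=6.
Step 16. [r9c2∈{2}] r9c2's peers cover all but 2, so r9c2=2.
Step 17. [r7c6∈{9}] nothing but 9 survives at r7c6 ⇒ r7c6=9.
Step 18. [r6c7∈{1}] only 1 remains possible at r6c7. So r6c7=1.
Step 19. [r1c5∈{1}] only 1 remains possible at r1c5, so r1c5=1.
Step 20. [r6c9∈{9}] only 9 remains possible at r6c9. So r6c9=9.
Step 21. [r4c8∈{4}] r4c8 has the single candidate 4, so r4c8=4.
Step 22. [r2c4∈{7}] r2c4 is down to just 7, so r2c4=7.
Step 23. [r2c1∈{8}] r2c1 has the single candidate 8. So r2c1=8.
Step 24. [r1c2∈{6}] nothing but 6 survives at r1c2, so r1c2=6.
Step 25. [r8c9∈{7}] r8c9 has the single candidate 7. So r8c9=7.
Step 26. [r2c2∈{4}] only 4 remains possible at r2c2. So r2c2=4.
Step 27. [r3c3∈{3}] r3c3 has the single candidate 3 ⇒ r3c3=3.
Step 28. [r5c4∈{9}] nothing but 9 survives at r5c4 ⇒ r5c4=9.
Step 29. [r4c9∈{2}] r4c9 is down to just 2. So r4c9=2.
Step 30. [r9c3∈{7}] r9c3 is down to just 7, so r9c3=7.
Step 31. [r1c8∈{9}] r1c8 has the single candidate 9, so r1c8=9.
Step 32. [r1c7∈{8}] r1c7 has the single candidate 8, so r1c7=8.
Step 33. [r1c4∈{5}] nothing but 5 survives at r1c4. So r1c4=5.
Step 34. [r3c7∈{2}] only 2 remains possible at r3c7 ⇒ r3c7=2.
Step 35. [r3c1∈{9}] only 9 remains possible at r3c1. So r3c1=9.
Step 36. [r9c8∈{5}] r9c8 is down to just 5, so r9c8=5.
Step 37. [r7c8∈{1}] r7c8 is down to just 1 ⇒ r7c8=1.
Step 38. [r5c5∈{2}] r5c5 has the single candidate 2 ⇒ r5c5=2.

Answer: 7 6 2 5 1 3 8 9 4 / 8 4 1 7 9 2 5 6 3 / 9 5 3 8 6 4 2 7 1 / 3 8 9 1 5 7 6 4 2 / 6 1 4 9 2 8 7 3 5 / 2 7 5 4 3 6 1 8 9 / 5 3 6 2 7 9 4 1 8 / 1 9 8 6 4 5 3 2 7 / 4 2 7 3 8 1 9 5 6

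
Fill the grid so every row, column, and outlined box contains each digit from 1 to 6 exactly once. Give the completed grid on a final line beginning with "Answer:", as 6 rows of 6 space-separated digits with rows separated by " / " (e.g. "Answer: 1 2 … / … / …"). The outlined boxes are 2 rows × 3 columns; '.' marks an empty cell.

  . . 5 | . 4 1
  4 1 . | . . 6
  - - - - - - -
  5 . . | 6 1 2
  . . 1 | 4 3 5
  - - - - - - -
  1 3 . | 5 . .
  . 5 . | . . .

Step 1. [r1c1∈{2,3,6}] across col 1, 3 lands solely at r1c1, so r1c1=3.
Step 2. [r2c3∈{2}] r2c3's peers cover all but 2 ⇒ r2c3=2.
Step 3. [r6c1∈{2,6}] box 5 places 2 nowhere but r6c1, so r6c1=2.
Step 4. [r6c6∈{3,4}] r6c6 is the only open cell in col 6 admitting 3. So r6c6=3.
Step 5. [r6c3∈{4,6}] r6c3 is the only open cell in row 6 admitting 4 ⇒ r6c3=4.
Step 6. [r4c1∈{6}] only 6 remains possible at r4c1, so r4c1=6.
Step 7. [r5c5∈{2,6}] across row 5, 2 lands solely at r5c5. So r5c5=2.
Step 8. [r1c4∈{2}] only 2 remains possible at r1c4 ⇒ r1c4=2.
Step 9. [r3c2∈{4}] r3c2 is down to just 4. So r3c2=4.
Step 10. [r4c2∈{2}] r4c2 has the single candidate 2 ⇒ r4c2=2.
Step 11. [r5c3∈{6}] r5c3 is down to just 6, so r5c3=6.
Step 12. [r3c3∈{3}] r3c3's peers cover all but 3. So r3c3=3.
Step 13. [r1c2∈{6}] r1c2 is down to just 6 ⇒ r1c2=6.
Step 14. [r6c4∈{1}] only 1 remains possible at r6c4, so r6c4=1.
Step 15. [r2c4∈{3}] r2c4 is down to just 3 ⇒ r2c4=3.
Step 16. [r2c5∈{5}] r2c5's peers cover all but 5 ⇒ r2c5=5.
Step 17. [r5c6∈{4}] r5c6 is down to just 4, so r5c6=4.
Step 18. [r6c5∈{6}] r6c5 has the single candidate 6. So r6c5=6.

Answer: 3 6 5 2 4 1 / 4 1 2 3 5 6 / 5 4 3 6 1 2 / 6 2 1 4 3 5 / 1 3 6 5 2 4 / 2 5 4 1 6 3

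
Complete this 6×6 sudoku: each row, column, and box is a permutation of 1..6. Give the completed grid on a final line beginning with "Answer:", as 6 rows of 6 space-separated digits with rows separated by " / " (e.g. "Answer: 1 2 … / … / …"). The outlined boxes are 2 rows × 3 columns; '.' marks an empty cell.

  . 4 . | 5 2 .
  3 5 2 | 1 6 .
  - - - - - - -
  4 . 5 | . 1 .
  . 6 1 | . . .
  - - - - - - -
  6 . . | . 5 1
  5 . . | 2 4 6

Step 1. [r3c2∈{2,3}] across box 3, 3 lands solely at r3c2 ⇒ r3c2=3.
Step 2. [r4c6∈{2,3,4,5}] 5 has one home in row 4: r4c6, so r4c6=5.
Step 3. [r5c4∈{3}] r5c4's peers cover all but 3, so r5c4=3.
Step 4. [r5c2∈{2}] only 2 remains possible at r5c2, so r5c2=2.
Step 5. [r4c5∈{3}] r4c5 has the single candidate 3 ⇒ r4c5=3.
Step 6. [r1c1∈{1}] nothing but 1 survives at r1c1, so r1c1=1.
Step 7. [r2c6∈{4}] nothing but 4 survives at r2c6, so r2c6=4.
Step 8. [r4c1∈{2}] r4c1's peers cover all but 2. So r4c1=2.
Step 9. [r6c2∈{1}] r6c2's peers cover all but 1, so r6c2=1.
Step 10. [r6c3∈{3}] r6c3's peers cover all but 3. So r6c3=3.
Step 11. [r3c4∈{6}] only 6 remains possible at r3c4, so r3c4=6.
Step 12. [r3c6∈{2}] r3c6's peers cover all but 2, so r3c6=2.
Step 13. [r1c6∈{3}] only 3 remains possible at r1c6. So r1c6=3.
Step 14. [r5c3∈{4}] nothing but 4 survives at r5c3, so r5c3=4.
Step 15. [r4c4∈{4}] r4c4 has the single candidate 4 ⇒ r4c4=4.
Step 16. [r1c3∈{6}] r1c3 is down to just 6, so r1c3=6.

Answer: 1 4 6 5 2 3 / 3 5 2 1 6 4 / 4 3 5 6 1 2 / 2 6 1 4 3 5 / 6 2 4 3 5 1 / 5 1 3 2 4 6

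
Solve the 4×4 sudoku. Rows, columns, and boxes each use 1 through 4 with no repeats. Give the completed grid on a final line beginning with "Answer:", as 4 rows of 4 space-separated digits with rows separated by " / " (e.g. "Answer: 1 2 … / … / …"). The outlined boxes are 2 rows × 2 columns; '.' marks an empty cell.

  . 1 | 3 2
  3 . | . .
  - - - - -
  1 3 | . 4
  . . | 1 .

Step 1. [r4c1∈{2,4}] 2 has one home in col 1: r4c1. So r4c1=2.
Step 2. [r2c3∈{4}] only 4 remains possible at r2c3 ⇒ r2c3=4.
Step 3. [r2c2∈{2}] only 2 remains possible at r2c2. So r2c2=2.
Step 4. [r3c3∈{2}] r3c3's peers cover all but 2. So r3c3=2.
Step 5. [r2c4∈{1}] r2c4's peers cover all but 1. So r2c4=1.
Step 6. [r4c2∈{4}] r4c2's peers cover all but 4. So r4c2=4.
Step 7. [r1c1∈{4}] only 4 remains possible at r1c1 ⇒ r1c1=4.
Step 8. [r4c4∈{3}] r4c4 is down to just 3. So r4c4=3.

Answer: 4 1 3 2 / 3 2 4 1 / 1 3 2 4 / 2 4 1 3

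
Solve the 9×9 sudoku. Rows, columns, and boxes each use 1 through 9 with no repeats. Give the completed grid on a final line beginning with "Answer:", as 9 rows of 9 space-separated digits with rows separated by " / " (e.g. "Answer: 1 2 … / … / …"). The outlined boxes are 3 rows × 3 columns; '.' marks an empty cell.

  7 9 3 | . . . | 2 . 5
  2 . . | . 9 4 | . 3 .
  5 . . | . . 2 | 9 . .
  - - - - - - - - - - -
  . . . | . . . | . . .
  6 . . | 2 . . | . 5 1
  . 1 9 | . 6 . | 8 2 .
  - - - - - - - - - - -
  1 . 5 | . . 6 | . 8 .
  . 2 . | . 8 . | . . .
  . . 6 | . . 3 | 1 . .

Step 1. [r2c4∈{1,5,6,7,8}] in row 2, 5 fits only at r2c4. So r2c4=5.
Step 2. [r1c8∈{1,4,6}] across row 1, 4 lands solely at r1c8 ⇒ r1c8=4.
Step 3. [r4c2∈{3,4,5,7,8}] across col 2, 5 lands solely at r4c2 ⇒ r4c2=5.
Step 4. [r3c8∈{1,6,7}] col 8 places 1 nowhere but r3c8, so r3c8=1.
Step 5. [r5c6∈{7,8,9}] 9 has one home in row 5: r5c6. So r5c6=9.
Step 6. [r8c7∈{3,4,5,6,7}] col 7 places 5 nowhere but r8c7 ⇒ r8c7=5.
Step 7. [r9c5∈{2,4,5,7}] across row 9, 5 lands solely at r9c5. So r9c5=5.
Step 8. [r9c9∈{2,4,7,9}] in row 9, 2 fits only at r9c9. So r9c9=2.
Step 9. [r1c4∈{1,6,8}] r1c4 is the only open cell in row 1 admitting 6 ⇒ r1c4=6.
Step 10. [r1c6∈{1,8}] r1c6 is the only open cell in row 1 admitting 8, so r1c6=8.
Step 11. [r4c4∈{1,3,4,7,8}] col 4 places 8 nowhere but r4c4 ⇒ r4c4=8.
Step 12. [r8c4∈{1,4,7,9}] r8c4 is the only open cell in col 4 admitting 1. So r8c4=1.
Step 13. [r8c6∈{7}] r8c6 is down to just 7, so r8c6=7.
Step 14. [r8c3∈{4}] r8c3's peers cover all but 4, so r8c3=4.
Step 15. [r3c3∈{8}] r3c3 is down to just 8. So r3c3=8.
Step 16. [r9c4∈{4,9}] r9c4 is the only open cell in row 9 admitting 4. So r9c4=4.
Step 17. [r5c2∈{3,4,7,8}] r5c2 is the only open cell in row 5 admitting 8, so r5c2=8.
Step 18. [r7c2∈{3,7}] 3 has one home in col 2: r7c2. So r7c2=3.
Step 19. [r8c9∈{3,6,9}] row 8 places 3 nowhere but r8c9. So r8c9=3.
Step 20. [r2c2∈{6}] nothing but 6 survives at r2c2. So r2c2=6.
Step 21. [r4c7∈{3,4,6,7}] r4c7 is the only open cell in col 7 admitting 6 ⇒ r4c7=6.
Step 22. [r2c7∈{7}] r2c7's peers cover all but 7 ⇒ r2c7=7.
Step 23. [r7c9∈{4,7,9}] r7c9 is the only open cell in row 7 admitting 7 ⇒ r7c9=7.
Step 24. [r6c4∈{3,7}] r6c4 is the only open cell in row 6 admitting 7. So r6c4=7.
Step 25. [r6c9∈{4}] r6c9's peers cover all but 4. So r6c9=4.
Step 26. [r9c8∈{9}] nothing but 9 survives at r9c8 ⇒ r9c8=9.
Step 27. [r5c5∈{3,4}] 4 has one home in row 5: r5c5. So r5c5=4.
Step 28. [r4c5∈{1,3}] box 5 places 3 nowhere but r4c5. So r4c5=3.
Step 29. [r4c8∈{7}] r4c8 is down to just 7, so r4c8=7.
Step 30. [r3c5∈{7}] r3c5's peers cover all but 7, so r3c5=7.
Step 31. [r7c4∈{9}] r7c4 has the single candidate 9. So r7c4=9.
Step 32. [r2c3∈{1}] only 1 remains possible at r2c3 ⇒ r2c3=1.
Step 33. [r5c7∈{3}] r5c7's peers cover all but 3. So r5c7=3.
Step 34. [r3c9∈{6}] r3c9's peers cover all but 6 ⇒ r3c9=6.
Step 35. [r1c5∈{1}] r1c5's peers cover all but 1, so r1c5=1.
Step 36. [r3c4∈{3}] only 3 remains possible at r3c4, so r3c4=3.
Step 37. [r9c2∈{7}] r9c2 has the single candidate 7. So r9c2=7.
Step 38. [r4c3∈{2}] r4c3 is down to just 2, so r4c3=2.
Step 39. [r4c9∈{9}] r4c9 has the single candidate 9, so r4c9=9.
Step 40. [r9c1∈{8}] r9c1 is down to just 8, so r9c1=8.
Step 41. [r3c2∈{4}] r3c2 has the single candidate 4. So r3c2=4.
Step 42. [r4c1∈{4}] only 4 remains possible at r4c1 ⇒ r4c1=4.
Step 43. [r7c5∈{2}] only 2 remains possible at r7c5 ⇒ r7c5=2.
Step 44. [r2c9∈{8}] nothing but 8 survives at r2c9, so r2c9=8.
Step 45. [r6c6∈{5}] nothing but 5 survives at r6c6 ⇒ r6c6=5.
Step 46. [r4c6∈{1}] r4c6 is down to just 1, so r4c6=1.
Step 47. [r8c1∈{9}] r8c1's peers cover all but 9, so r8c1=9.
Step 48. [r8c8∈{6}] nothing but 6 survives at r8c8 ⇒ r8c8=6.
Step 49. [r5c3∈{7}] r5c3's peers cover all but 7 ⇒ r5c3=7.
Step 50. [r7c7∈{4}] r7c7 is down to just 4 ⇒ r7c7=4.
Step 51. [r6c1∈{3}] r6c1's peers cover all but 3 ⇒ r6c1=3.

Answer: 7 9 3 6 1 8 2 4 5 / 2 6 1 5 9 4 7 3 8 / 5 4 8 3 7 2 9 1 6 / 4 5 2 8 3 1 6 7 9 / 6 8 7 2 4 9 3 5 1 / 3 1 9 7 6 5 8 2 4 / 1 3 5 9 2 6 4 8 7 / 9 2 4 1 8 7 5 6 3 / 8 7 6 4 5 3 1 9 2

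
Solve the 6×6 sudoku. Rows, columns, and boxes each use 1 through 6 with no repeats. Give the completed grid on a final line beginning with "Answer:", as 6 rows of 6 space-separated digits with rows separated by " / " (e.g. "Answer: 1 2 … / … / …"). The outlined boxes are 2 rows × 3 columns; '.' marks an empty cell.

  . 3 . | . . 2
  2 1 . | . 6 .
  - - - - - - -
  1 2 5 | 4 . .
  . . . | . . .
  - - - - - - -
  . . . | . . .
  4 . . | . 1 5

Step 1. [r6c2∈{6}] r6c2's peers cover all but 6 ⇒ r6c2=6.
Step 2. [r3c5∈{3}] r3c5 is down to just 3, so r3c5=3.
Step 3. [r1c1∈{5,6}] in box 1, 5 fits only at r1c1 ⇒ r1c1=5.
Step 4. [r5c1∈{3}] only 3 remains possible at r5c1, so r5c1=3.
Step 5. [r4c1∈{6}] r4c1 is down to just 6, so r4c1=6.
Step 6. [r2c3∈{4}] nothing but 4 survives at r2c3, so r2c3=4.
Step 7. [r5c6∈{4,6}] across col 6, 4 lands solely at r5c6. So r5c6=4.
Step 8. [r5c5∈{2}] only 2 remains possible at r5c5. So r5c5=2.
Step 9. [r4c4∈{1,2,5}] 2 has one home in row 4: r4c4, so r4c4=2.
Step 10. [r2c4∈{3,5}] r2c4 is the only open cell in row 2 admitting 5, so r2c4=5.
Step 11. [r6c3∈{2}] r6c3 has the single candidate 2. So r6c3=2.
Step 12. [r2c6∈{3}] r2c6's peers cover all but 3 ⇒ r2c6=3.
Step 13. [r5c2∈{5}] only 5 remains possible at r5c2, so r5c2=5.
Step 14. [r4c3∈{3}] r4c3 has the single candidate 3, so r4c3=3.
Step 15. [r4c5∈{5}] only 5 remains possible at r4c5. So r4c5=5.
Step 16. [r1c5∈{4}] r1c5's peers cover all but 4, so r1c5=4.
Step 17. [r1c4∈{1}] r1c4's peers cover all but 1. So r1c4=1.
Step 18. [r5c3∈{1}] r5c3 has the single candidate 1, so r5c3=1.
Step 19. [r4c6∈{1}] only 1 remains possible at r4c6. So r4c6=1.
Step 20. [r5c4∈{6}] nothing but 6 survives at r5c4, so r5c4=6.
Step 21. [r3c6∈{6}] r3c6's peers cover all but 6 ⇒ r3c6=6.
Step 22. [r4c2∈{4}] only 4 remains possible at r4c2, so r4c2=4.
Step 23. [r1c3∈{6}] r1c3 is down to just 6, so r1c3=6.
Step 24. [r6c4∈{3}] r6c4 is down to just 3. So r6c4=3.

Answer: 5 3 6 1 4 2 / 2 1 4 5 6 3 / 1 2 5 4 3 6 / 6 4 3 2 5 1 / 3 5 1 6 2 4 / 4 6 2 3 1 5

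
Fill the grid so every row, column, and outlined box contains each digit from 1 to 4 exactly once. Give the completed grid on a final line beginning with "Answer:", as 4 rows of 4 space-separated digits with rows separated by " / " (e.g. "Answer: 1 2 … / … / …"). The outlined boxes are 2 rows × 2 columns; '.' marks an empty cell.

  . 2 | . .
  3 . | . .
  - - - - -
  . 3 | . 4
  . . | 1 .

Step 1. [r2c2∈{1,4}] r2c2 is the only open cell in col 2 admitting 1. So r2c2=1.
Step 2. [r3c3∈{2}] r3c3 has the single candidate 2, so r3c3=2.
Step 3. [r1c3∈{3,4}] col 3 places 3 nowhere but r1c3. So r1c3=3.
Step 4. [r4c2∈{4}] r4c2's peers cover all but 4. So r4c2=4.
Step 5. [r1c4∈{1}] nothing but 1 survives at r1c4, so r1c4=1.
Step 6. [r2c4∈{2}] nothing but 2 survives at r2c4, so r2c4=2.
Step 7. [r3c1∈{1}] nothing but 1 survives at r3c1, so r3c1=1.
Step 8. [r2c3∈{4}] r2c3 is down to just 4. So r2c3=4.
Step 9. [r4c4∈{3}] nothing but 3 survives at r4c4, so r4c4=3.
Step 10. [r1c1∈{4}] nothing but 4 survives at r1c1 ⇒ r1c1=4.
Step 11. [r4c1∈{2}] r4c1 has the single candidate 2, so r4c1=2.

Answer: 4 2 3 1 / 3 1 4 2 / 1 3 2 4 / 2 4 1 3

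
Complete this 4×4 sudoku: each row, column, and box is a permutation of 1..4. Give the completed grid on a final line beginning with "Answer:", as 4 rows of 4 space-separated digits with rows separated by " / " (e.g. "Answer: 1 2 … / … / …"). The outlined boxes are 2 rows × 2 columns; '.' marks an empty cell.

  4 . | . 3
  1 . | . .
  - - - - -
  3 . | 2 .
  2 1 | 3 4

Step 1. [r2c2∈{2,3}] row 2 places 3 nowhere but r2c2 ⇒ r2c2=3.
Step 2. [r1c3∈{1}] r1c3 has the single candidate 1, so r1c3=1.
Step 3. [r3c2∈{4}] r3c2 is down to just 4 ⇒ r3c2=4.
Step 4. [r2c4∈{2}] nothing but 2 survives at r2c4 ⇒ r2c4=2.
Step 5. [r3c4∈{1}] nothing but 1 survives at r3c4. So r3c4=1.
Step 6. [r2c3∈{4}] only 4 remains possible at r2c3, so r2c3=4.
Step 7. [r1c2∈{2}] nothing but 2 survives at r1c2 ⇒ r1c2=2.

Answer: 4 2 1 3 / 1 3 4 2 / 3 4 2 1 / 2 1 3 4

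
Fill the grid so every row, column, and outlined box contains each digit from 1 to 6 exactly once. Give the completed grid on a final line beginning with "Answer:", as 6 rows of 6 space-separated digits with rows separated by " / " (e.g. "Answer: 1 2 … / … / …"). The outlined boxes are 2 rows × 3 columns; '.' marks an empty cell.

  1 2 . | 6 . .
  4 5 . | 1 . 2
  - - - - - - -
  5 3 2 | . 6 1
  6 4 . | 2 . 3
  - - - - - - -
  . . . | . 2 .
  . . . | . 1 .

Step 1. [r5c1∈{3}] nothing but 3 survives at r5c1, so r5c1=3.
Step 2. [r6c2∈{6}] r6c2's peers cover all but 6, so r6c2=6.
Step 3. [r1c5∈{3,4,5}] in col 5, 4 fits only at r1c5, so r1c5=4.
Step 4. [r1c6∈{5}] r1c6's peers cover all but 5, so r1c6=5.
Step 5. [r6c6∈{4}] only 4 remains possible at r6c6, so r6c6=4.
Step 6. [r6c3∈{5}] nothing but 5 survives at r6c3, so r6c3=5.
Step 7. [r5c3∈{1,4}] row 5 places 4 nowhere but r5c3, so r5c3=4.
Step 8. [r2c3∈{3,6}] in row 2, 6 fits only at r2c3. So r2c3=6.
Step 9. [r4c5∈{5}] r4c5 has the single candidate 5 ⇒ r4c5=5.
Step 10. [r3c4∈{4}] nothing but 4 survives at r3c4. So r3c4=4.
Step 11. [r5c6∈{6}] r5c6 is down to just 6. So r5c6=6.
Step 12. [r1c3∈{3}] nothing but 3 survives at r1c3. So r1c3=3.
Step 13. [r5c2∈{1}] r5c2 is down to just 1. So r5c2=1.
Step 14. [r6c4∈{3}] only 3 remains possible at r6c4. So r6c4=3.
Step 15. [r6c1∈{2}] r6c1 has the single candidate 2 ⇒ r6c1=2.
Step 16. [r4c3∈{1}] only 1 remains possible at r4c3. So r4c3=1.
Step 17. [r5c4∈{5}] r5c4 has the single candidate 5. So r5c4=5.
Step 18. [r2c5∈{3}] r2c5's peers cover all but 3. So r2c5=3.

Answer: 1 2 3 6 4 5 / 4 5 6 1 3 2 / 5 3 2 4 6 1 / 6 4 1 2 5 3 / 3 1 4 5 2 6 / 2 6 5 3 1 4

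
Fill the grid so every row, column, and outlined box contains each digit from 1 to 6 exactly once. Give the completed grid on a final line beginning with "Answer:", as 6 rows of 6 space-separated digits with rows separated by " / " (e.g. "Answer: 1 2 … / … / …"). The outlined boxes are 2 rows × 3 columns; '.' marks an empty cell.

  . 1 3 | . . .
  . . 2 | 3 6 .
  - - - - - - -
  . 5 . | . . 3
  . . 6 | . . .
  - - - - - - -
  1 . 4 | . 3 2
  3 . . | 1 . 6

Step 1. [r6c5∈{4,5}] row 6 places 4 nowhere but r6c5. So r6c5=4.
Step 2. [r2c2∈{4}] only 4 remains possible at r2c2. So r2c2=4.
Step 3. [r5c4∈{5}] r5c4 is down to just 5. So r5c4=5.
Step 4. [r2c1∈{5}] r2c1 is down to just 5, so r2c1=5.
Step 5. [r3c4∈{2,4,6}] row 3 places 6 nowhere but r3c4. So r3c4=6.
Step 6. [r3c1∈{2,4}] r3c1 is the only open cell in row 3 admitting 4, so r3c1=4.
Step 7. [r3c5∈{1,2}] across row 3, 2 lands solely at r3c5. So r3c5=2.
Step 8. [r4c5∈{1,5}] r4c5 is the only open cell in col 5 admitting 1, so r4c5=1.
Step 9. [r4c6∈{4,5}] 5 has one home in row 4: r4c6, so r4c6=5.
Step 10. [r4c2∈{2,3}] row 4 places 3 nowhere but r4c2 ⇒ r4c2=3.
Step 11. [r4c4∈{4}] r4c4 has the single candidate 4. So r4c4=4.
Step 12. [r5c2∈{6}] only 6 remains possible at r5c2. So r5c2=6.
Step 13. [r1c6∈{4}] r1c6 has the single candidate 4. So r1c6=4.
Step 14. [r1c4∈{2}] nothing but 2 survives at r1c4 ⇒ r1c4=2.
Step 15. [r3c3∈{1}] r3c3 has the single candidate 1 ⇒ r3c3=1.
Step 16. [r1c5∈{5}] r1c5 has the single candidate 5, so r1c5=5.
Step 17. [r4c1∈{2}] r4c1's peers cover all but 2, so r4c1=2.
Step 18. [r2c6∈{1}] r2c6 is down to just 1. So r2c6=1.
Step 19. [r1c1∈{6}] only 6 remains possible at r1c1, so r1c1=6.
Step 20. [r6c3∈{5}] r6c3 has the single candidate 5 ⇒ r6c3=5.
Step 21. [r6c2∈{2}] r6c2's peers cover all but 2 ⇒ r6c2=2.

Answer: 6 1 3 2 5 4 / 5 4 2 3 6 1 / 4 5 1 6 2 3 / 2 3 6 4 1 5 / 1 6 4 5 3 2 / 3 2 5 1 4 6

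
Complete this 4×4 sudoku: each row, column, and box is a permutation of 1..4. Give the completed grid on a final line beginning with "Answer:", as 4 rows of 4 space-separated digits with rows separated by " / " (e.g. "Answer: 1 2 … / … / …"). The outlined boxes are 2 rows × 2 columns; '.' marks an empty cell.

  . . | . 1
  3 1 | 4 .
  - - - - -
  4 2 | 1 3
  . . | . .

Step 1. [r4c3∈{2}] only 2 remains possible at r4c3, so r4c3=2.
Step 2. [r4c4∈{4}] r4c4 is down to just 4 ⇒ r4c4=4.
Step 3. [r1c3∈{3}] r1c3 is down to just 3. So r1c3=3.
Step 4. [r4c2∈{3}] nothing but 3 survives at r4c2 ⇒ r4c2=3.
Step 5. [r2c4∈{2}] r2c4 has the single candidate 2. So r2c4=2.
Step 6. [r1c2∈{4}] r1c2 is down to just 4. So r1c2=4.
Step 7. [r1c1∈{2}] only 2 remains possible at r1c1 ⇒ r1c1=2.
Step 8. [r4c1∈{1}] r4c1 has the single candidate 1 ⇒ r4c1=1.

Answer: 2 4 3 1 / 3 1 4 2 / 4 2 1 3 / 1 3 2 4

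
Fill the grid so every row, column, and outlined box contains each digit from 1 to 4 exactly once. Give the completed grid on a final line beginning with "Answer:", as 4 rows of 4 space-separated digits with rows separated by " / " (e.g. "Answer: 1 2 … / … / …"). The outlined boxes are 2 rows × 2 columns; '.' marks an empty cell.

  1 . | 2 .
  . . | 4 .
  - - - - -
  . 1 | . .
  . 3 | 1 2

Step 1. [r1c4∈{3}] r1c4 is down to just 3. So r1c4=3.
Step 2. [r3c1∈{2,4}] across row 3, 2 lands solely at r3c1 ⇒ r3c1=2.
Step 3. [r1c2∈{4}] only 4 remains possible at r1c2. So r1c2=4.
Step 4. [r3c4∈{4}] only 4 remains possible at r3c4 ⇒ r3c4=4.
Step 5. [r2c4∈{1}] nothing but 1 survives at r2c4. So r2c4=1.
Step 6. [r2c2∈{2}] only 2 remains possible at r2c2, so r2c2=2.
Step 7. [r2c1∈{3}] nothing but 3 survives at r2c1, so r2c1=3.
Step 8. [r3c3∈{3}] only 3 remains possible at r3c3 ⇒ r3c3=3.
Step 9. [r4c1∈{4}] r4c1 has the single candidate 4 ⇒ r4c1=4.

Answer: 1 4 2 3 / 3 2 4 1 / 2 1 3 4 / 4 3 1 2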